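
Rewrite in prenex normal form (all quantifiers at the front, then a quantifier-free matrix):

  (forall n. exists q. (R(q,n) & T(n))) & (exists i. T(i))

forall n. exists q. exists i. (R(q,n) & T(n) & T(i))

Pull the quantifiers to the front (each side's bound variable is not free in the other side):
  forall n. exists q. exists i. (R(q,n) & T(n) & T(i))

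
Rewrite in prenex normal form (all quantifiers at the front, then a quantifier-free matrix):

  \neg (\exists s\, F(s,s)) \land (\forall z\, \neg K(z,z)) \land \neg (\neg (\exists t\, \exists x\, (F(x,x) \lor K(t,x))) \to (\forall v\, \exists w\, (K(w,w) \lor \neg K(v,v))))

Rewrite implications/biconditionals: A → B as ¬A ∨ B.
  \neg (\exists s\, F(s,s)) \land (\forall z\, \neg K(z,z)) \land \neg (\neg \neg (\exists t\, \exists x\, (F(x,x) \lor K(t,x))) \lor (\forall v\, \exists w\, (K(w,w) \lor \neg K(v,v))))
Drive negations inward (¬∀x A ≡ ∃x ¬A, ¬∃x A ≡ ∀x ¬A, De Morgan for ∧/∨):
  (\forall s\, \neg F(s,s)) \land (\forall z\, \neg K(z,z)) \land (\forall t\, \forall x\, (\neg F(x,x) \land \neg K(t,x))) \land (\exists v\, \forall w\, (\neg K(w,w) \land K(v,v)))
Finally move all quantifiers to the prefix:
  \forall s\, \forall z\, \forall t\, \forall x\, \exists v\, \forall w\, (\neg F(s,s) \land \neg K(z,z) \land \neg F(x,x) \land \neg K(t,x) \land \neg K(w,w) \land K(v,v))

\forall s\, \forall z\, \forall t\, \forall x\, \exists v\, \forall w\, (\neg F(s,s) \land \neg K(z,z) \land \neg F(x,x) \land \neg K(t,x) \land \neg K(w,w) \land K(v,v))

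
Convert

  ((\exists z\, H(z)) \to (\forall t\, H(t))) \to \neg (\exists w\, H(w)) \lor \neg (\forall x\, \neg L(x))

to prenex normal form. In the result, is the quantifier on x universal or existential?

existential

Rewrite implications/biconditionals: A → B as ¬A ∨ B.
  \neg (\neg (\exists z\, H(z)) \lor (\forall t\, H(t))) \lor \neg (\exists w\, H(w)) \lor \neg (\forall x\, \neg L(x))
Push ¬ through the quantifiers and connectives to reach negation normal form:
  (\exists z\, H(z)) \land (\exists t\, \neg H(t)) \lor (\forall w\, \neg H(w)) \lor (\exists x\, L(x))
All bound variables are already distinct, so no renaming is needed.
Pull the quantifiers to the front (each side's bound variable is not free in the other side):
  \exists z\, \exists t\, \forall w\, \exists x\, (H(z) \land \neg H(t) \lor \neg H(w) \lor L(x))
The quantifier \forall x sits under an odd number of negations (counting the antecedent side of each →), so it flips to \exists x.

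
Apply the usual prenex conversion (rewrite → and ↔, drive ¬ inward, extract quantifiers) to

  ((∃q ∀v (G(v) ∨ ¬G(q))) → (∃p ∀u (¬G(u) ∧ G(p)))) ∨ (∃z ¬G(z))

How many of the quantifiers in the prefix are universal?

Rewrite implications/biconditionals: A → B as ¬A ∨ B.
  ¬(∃q ∀v (G(v) ∨ ¬G(q))) ∨ (∃p ∀u (¬G(u) ∧ G(p))) ∨ (∃z ¬G(z))
Move each ¬ inward, flipping quantifiers it crosses:
  (∀q ∃v (¬G(v) ∧ G(q))) ∨ (∃p ∀u (¬G(u) ∧ G(p))) ∨ (∃z ¬G(z))
Finally move all quantifiers to the prefix:
  ∀q ∃v ∃p ∀u ∃z (¬G(v) ∧ G(q) ∨ ¬G(u) ∧ G(p) ∨ ¬G(z))
The prefix is ∀q ∃v ∃p ∀u ∃z: 2 universal, 3 existential.

2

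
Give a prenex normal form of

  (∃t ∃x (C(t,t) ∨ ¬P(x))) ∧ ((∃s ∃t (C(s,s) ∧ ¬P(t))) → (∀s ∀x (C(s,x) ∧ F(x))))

∃t ∃x ∀s ∀z1 ∀b ∀y1 ((C(t,t) ∨ ¬P(x)) ∧ (¬C(s,s) ∨ P(z1) ∨ C(b,y1) ∧ F(y1)))

First replace A → B with ¬A ∨ B.
  (∃t ∃x (C(t,t) ∨ ¬P(x))) ∧ (¬(∃s ∃t (C(s,s) ∧ ¬P(t))) ∨ (∀s ∀x (C(s,x) ∧ F(x))))
Push ¬ through the quantifiers and connectives to reach negation normal form:
  (∃t ∃x (C(t,t) ∨ ¬P(x))) ∧ ((∀s ∀t (¬C(s,s) ∨ P(t))) ∨ (∀s ∀x (C(s,x) ∧ F(x))))
Give each quantifier a distinct variable: t↦z1, s↦b, x↦y1.
  (∃t ∃x (C(t,t) ∨ ¬P(x))) ∧ ((∀s ∀z1 (¬C(s,s) ∨ P(z1))) ∨ (∀b ∀y1 (C(b,y1) ∧ F(y1))))
Finally move all quantifiers to the prefix:
  ∃t ∃x ∀s ∀z1 ∀b ∀y1 ((C(t,t) ∨ ¬P(x)) ∧ (¬C(s,s) ∨ P(z1) ∨ C(b,y1) ∧ F(y1)))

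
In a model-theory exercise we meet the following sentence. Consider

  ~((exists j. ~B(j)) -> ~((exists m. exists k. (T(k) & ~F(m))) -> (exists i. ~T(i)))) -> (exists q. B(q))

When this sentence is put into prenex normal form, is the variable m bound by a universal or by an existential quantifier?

Rewrite implications/biconditionals: A → B as ¬A ∨ B.
  ~~(~(exists j. ~B(j)) | ~(~(exists m. exists k. (T(k) & ~F(m))) | (exists i. ~T(i)))) | (exists q. B(q))
Move each ¬ inward, flipping quantifiers it crosses:
  (forall j. B(j)) | (exists m. exists k. (T(k) & ~F(m))) & (forall i. T(i)) | (exists q. B(q))
All bound variables are already distinct, so no renaming is needed.
Pull the quantifiers to the front (each side's bound variable is not free in the other side):
  forall j. exists m. exists k. forall i. exists q. (B(j) | T(k) & ~F(m) & T(i) | B(q))
The quantifier exists m sits under an even number of negations (counting the antecedent side of each →), so it remains existential.

existential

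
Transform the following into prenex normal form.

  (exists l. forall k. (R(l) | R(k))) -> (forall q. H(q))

Rewrite implications/biconditionals: A → B as ¬A ∨ B.
  ~(exists l. forall k. (R(l) | R(k))) | (forall q. H(q))
Drive negations inward (¬∀x A ≡ ∃x ¬A, ¬∃x A ≡ ∀x ¬A, De Morgan for ∧/∨):
  (forall l. exists k. (~R(l) & ~R(k))) | (forall q. H(q))
All bound variables are already distinct, so no renaming is needed.
Extract every quantifier outward, since the variables are now distinct and don't occur free across branches:
  forall l. exists k. forall q. (~R(l) & ~R(k) | H(q))

forall l. exists k. forall q. (~R(l) & ~R(k) | H(q))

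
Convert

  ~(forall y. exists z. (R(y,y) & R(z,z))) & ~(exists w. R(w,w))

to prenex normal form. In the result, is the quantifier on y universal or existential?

existential

Drive negations inward (¬∀x A ≡ ∃x ¬A, ¬∃x A ≡ ∀x ¬A, De Morgan for ∧/∨):
  (exists y. forall z. (~R(y,y) | ~R(z,z))) & (forall w. ~R(w,w))
All bound variables are already distinct, so no renaming is needed.
Finally move all quantifiers to the prefix:
  exists y. forall z. forall w. ((~R(y,y) | ~R(z,z)) & ~R(w,w))
The quantifier forall y sits under an odd number of negations, so it flips to exists y.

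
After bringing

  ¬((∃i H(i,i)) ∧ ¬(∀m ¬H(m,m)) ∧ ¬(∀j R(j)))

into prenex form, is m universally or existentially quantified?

universal

Drive negations inward (¬∀x A ≡ ∃x ¬A, ¬∃x A ≡ ∀x ¬A, De Morgan for ∧/∨):
  (∀i ¬H(i,i)) ∨ (∀m ¬H(m,m)) ∨ (∀j R(j))
Extract every quantifier outward, since the variables are now distinct and don't occur free across branches:
  ∀i ∀m ∀j (¬H(i,i) ∨ ¬H(m,m) ∨ R(j))
The quantifier ∀m sits under an even number of negations, so it remains universal.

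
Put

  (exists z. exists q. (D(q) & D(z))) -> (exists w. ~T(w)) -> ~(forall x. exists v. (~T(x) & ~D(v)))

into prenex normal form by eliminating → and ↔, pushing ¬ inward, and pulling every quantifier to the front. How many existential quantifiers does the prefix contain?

1

Eliminate → and ↔ using ¬ and ∨.
  ~(exists z. exists q. (D(q) & D(z))) | ~(exists w. ~T(w)) | ~(forall x. exists v. (~T(x) & ~D(v)))
Move each ¬ inward, flipping quantifiers it crosses:
  (forall z. forall q. (~D(q) | ~D(z))) | (forall w. T(w)) | (exists x. forall v. (T(x) | D(v)))
All bound variables are already distinct, so no renaming is needed.
Pull the quantifiers to the front (each side's bound variable is not free in the other side):
  forall z. forall q. forall w. exists x. forall v. (~D(q) | ~D(z) | T(w) | T(x) | D(v))
The prefix is forall z forall q forall w exists x forall v: 4 universal, 1 existential.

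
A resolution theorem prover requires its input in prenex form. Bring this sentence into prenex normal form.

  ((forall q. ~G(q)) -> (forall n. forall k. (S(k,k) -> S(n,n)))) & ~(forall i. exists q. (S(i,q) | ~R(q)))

First replace A → B with ¬A ∨ B.
  (~(forall q. ~G(q)) | (forall n. forall k. (~S(k,k) | S(n,n)))) & ~(forall i. exists q. (S(i,q) | ~R(q)))
Push ¬ through the quantifiers and connectives to reach negation normal form:
  ((exists q. G(q)) | (forall n. forall k. (~S(k,k) | S(n,n)))) & (exists i. forall q. (~S(i,q) & R(q)))
Standardize variables apart so no two quantifiers bind the same name: q↦z.
  ((exists q. G(q)) | (forall n. forall k. (~S(k,k) | S(n,n)))) & (exists i. forall z. (~S(i,z) & R(z)))
Extract every quantifier outward, since the variables are now distinct and don't occur free across branches:
  exists q. forall n. forall k. exists i. forall z. ((G(q) | ~S(k,k) | S(n,n)) & ~S(i,z) & R(z))

exists q. forall n. forall k. exists i. forall z. ((G(q) | ~S(k,k) | S(n,n)) & ~S(i,z) & R(z))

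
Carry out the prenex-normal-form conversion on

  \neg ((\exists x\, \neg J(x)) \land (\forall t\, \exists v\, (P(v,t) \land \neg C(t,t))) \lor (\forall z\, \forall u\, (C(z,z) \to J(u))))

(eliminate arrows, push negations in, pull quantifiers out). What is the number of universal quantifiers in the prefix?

2

Eliminate → and ↔ using ¬ and ∨.
  \neg ((\exists x\, \neg J(x)) \land (\forall t\, \exists v\, (P(v,t) \land \neg C(t,t))) \lor (\forall z\, \forall u\, (\neg C(z,z) \lor J(u))))
Push ¬ through the quantifiers and connectives to reach negation normal form:
  ((\forall x\, J(x)) \lor (\exists t\, \forall v\, (\neg P(v,t) \lor C(t,t)))) \land (\exists z\, \exists u\, (C(z,z) \land \neg J(u)))
Pull the quantifiers to the front (each side's bound variable is not free in the other side):
  \forall x\, \exists t\, \forall v\, \exists z\, \exists u\, ((J(x) \lor \neg P(v,t) \lor C(t,t)) \land C(z,z) \land \neg J(u))
The prefix is \forall x \exists t \forall v \exists z \exists u: 2 universal, 3 existential.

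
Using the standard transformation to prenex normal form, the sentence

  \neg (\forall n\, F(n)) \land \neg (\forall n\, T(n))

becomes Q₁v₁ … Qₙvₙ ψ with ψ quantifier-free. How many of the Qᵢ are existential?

Move each ¬ inward, flipping quantifiers it crosses:
  (\exists n\, \neg F(n)) \land (\exists n\, \neg T(n))
Standardize variables apart so no two quantifiers bind the same name: n↦s.
  (\exists n\, \neg F(n)) \land (\exists s\, \neg T(s))
Pull the quantifiers to the front (each side's bound variable is not free in the other side):
  \exists n\, \exists s\, (\neg F(n) \land \neg T(s))
The prefix is \exists n \exists s: 0 universal, 2 existential.

2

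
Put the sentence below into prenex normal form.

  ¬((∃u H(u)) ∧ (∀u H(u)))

Move each ¬ inward, flipping quantifiers it crosses:
  (∀u ¬H(u)) ∨ (∃u ¬H(u))
Give each quantifier a distinct variable: u↦v.
  (∀u ¬H(u)) ∨ (∃v ¬H(v))
Extract every quantifier outward, since the variables are now distinct and don't occur free across branches:
  ∀u ∃v (¬H(u) ∨ ¬H(v))

∀u ∃v (¬H(u) ∨ ¬H(v))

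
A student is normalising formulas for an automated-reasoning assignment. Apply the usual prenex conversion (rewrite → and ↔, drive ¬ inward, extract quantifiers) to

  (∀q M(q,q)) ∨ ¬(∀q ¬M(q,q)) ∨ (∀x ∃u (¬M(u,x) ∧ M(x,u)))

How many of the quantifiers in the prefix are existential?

Push ¬ through the quantifiers and connectives to reach negation normal form:
  (∀q M(q,q)) ∨ (∃q M(q,q)) ∨ (∀x ∃u (¬M(u,x) ∧ M(x,u)))
Give each quantifier a distinct variable: q↦z.
  (∀q M(q,q)) ∨ (∃z M(z,z)) ∨ (∀x ∃u (¬M(u,x) ∧ M(x,u)))
Finally move all quantifiers to the prefix:
  ∀q ∃z ∀x ∃u (M(q,q) ∨ M(z,z) ∨ ¬M(u,x) ∧ M(x,u))
The prefix is ∀q ∃z ∀x ∃u: 2 universal, 2 existential.

2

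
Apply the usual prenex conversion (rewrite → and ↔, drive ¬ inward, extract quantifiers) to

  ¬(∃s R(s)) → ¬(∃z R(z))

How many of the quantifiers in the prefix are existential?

1

Eliminate → and ↔ using ¬ and ∨.
  ¬¬(∃s R(s)) ∨ ¬(∃z R(z))
Move each ¬ inward, flipping quantifiers it crosses:
  (∃s R(s)) ∨ (∀z ¬R(z))
All bound variables are already distinct, so no renaming is needed.
Extract every quantifier outward, since the variables are now distinct and don't occur free across branches:
  ∃s ∀z (R(s) ∨ ¬R(z))
The prefix is ∃s ∀z: 1 universal, 1 existential.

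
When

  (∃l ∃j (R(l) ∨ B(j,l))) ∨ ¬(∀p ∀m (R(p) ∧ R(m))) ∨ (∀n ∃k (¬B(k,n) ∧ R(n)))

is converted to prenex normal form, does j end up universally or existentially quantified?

existential

Drive negations inward (¬∀x A ≡ ∃x ¬A, ¬∃x A ≡ ∀x ¬A, De Morgan for ∧/∨):
  (∃l ∃j (R(l) ∨ B(j,l))) ∨ (∃p ∃m (¬R(p) ∨ ¬R(m))) ∨ (∀n ∃k (¬B(k,n) ∧ R(n)))
Extract every quantifier outward, since the variables are now distinct and don't occur free across branches:
  ∃l ∃j ∃p ∃m ∀n ∃k (R(l) ∨ B(j,l) ∨ ¬R(p) ∨ ¬R(m) ∨ ¬B(k,n) ∧ R(n))
The quantifier ∃j sits under an even number of negations, so it remains existential.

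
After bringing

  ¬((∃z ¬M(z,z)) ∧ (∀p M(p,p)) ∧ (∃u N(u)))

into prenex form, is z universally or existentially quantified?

universal

Move each ¬ inward, flipping quantifiers it crosses:
  (∀z M(z,z)) ∨ (∃p ¬M(p,p)) ∨ (∀u ¬N(u))
All bound variables are already distinct, so no renaming is needed.
Finally move all quantifiers to the prefix:
  ∀z ∃p ∀u (M(z,z) ∨ ¬M(p,p) ∨ ¬N(u))
The quantifier ∃z sits under an odd number of negations, so it flips to ∀z.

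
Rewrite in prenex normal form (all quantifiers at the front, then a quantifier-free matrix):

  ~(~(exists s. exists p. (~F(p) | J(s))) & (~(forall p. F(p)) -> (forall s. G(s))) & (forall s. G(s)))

First replace A → B with ¬A ∨ B.
  ~(~(exists s. exists p. (~F(p) | J(s))) & (~~(forall p. F(p)) | (forall s. G(s))) & (forall s. G(s)))
Drive negations inward (¬∀x A ≡ ∃x ¬A, ¬∃x A ≡ ∀x ¬A, De Morgan for ∧/∨):
  (exists s. exists p. (~F(p) | J(s))) | (exists p. ~F(p)) & (exists s. ~G(s)) | (exists s. ~G(s))
Give each quantifier a distinct variable: p↦z, s↦x1, s↦t.
  (exists s. exists p. (~F(p) | J(s))) | (exists z. ~F(z)) & (exists x1. ~G(x1)) | (exists t. ~G(t))
Extract every quantifier outward, since the variables are now distinct and don't occur free across branches:
  exists s. exists p. exists z. exists x1. exists t. (~F(p) | J(s) | ~F(z) & ~G(x1) | ~G(t))

exists s. exists p. exists z. exists x1. exists t. (~F(p) | J(s) | ~F(z) & ~G(x1) | ~G(t))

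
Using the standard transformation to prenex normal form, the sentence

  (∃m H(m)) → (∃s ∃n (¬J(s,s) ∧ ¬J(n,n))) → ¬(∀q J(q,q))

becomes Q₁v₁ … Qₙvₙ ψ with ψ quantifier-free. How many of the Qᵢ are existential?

First replace A → B with ¬A ∨ B.
  ¬(∃m H(m)) ∨ ¬(∃s ∃n (¬J(s,s) ∧ ¬J(n,n))) ∨ ¬(∀q J(q,q))
Move each ¬ inward, flipping quantifiers it crosses:
  (∀m ¬H(m)) ∨ (∀s ∀n (J(s,s) ∨ J(n,n))) ∨ (∃q ¬J(q,q))
All bound variables are already distinct, so no renaming is needed.
Pull the quantifiers to the front (each side's bound variable is not free in the other side):
  ∀m ∀s ∀n ∃q (¬H(m) ∨ J(s,s) ∨ J(n,n) ∨ ¬J(q,q))
The prefix is ∀m ∀s ∀n ∃q: 3 universal, 1 existential.

1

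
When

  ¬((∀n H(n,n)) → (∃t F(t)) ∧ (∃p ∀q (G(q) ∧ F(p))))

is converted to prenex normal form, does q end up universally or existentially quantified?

Eliminate → and ↔ using ¬ and ∨.
  ¬(¬(∀n H(n,n)) ∨ (∃t F(t)) ∧ (∃p ∀q (G(q) ∧ F(p))))
Move each ¬ inward, flipping quantifiers it crosses:
  (∀n H(n,n)) ∧ ((∀t ¬F(t)) ∨ (∀p ∃q (¬G(q) ∨ ¬F(p))))
All bound variables are already distinct, so no renaming is needed.
Pull the quantifiers to the front (each side's bound variable is not free in the other side):
  ∀n ∀t ∀p ∃q (H(n,n) ∧ (¬F(t) ∨ ¬G(q) ∨ ¬F(p)))
The quantifier ∀q sits under an odd number of negations (counting the antecedent side of each →), so it flips to ∃q.

existential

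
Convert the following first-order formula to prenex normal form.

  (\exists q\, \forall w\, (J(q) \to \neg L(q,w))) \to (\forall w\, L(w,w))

Eliminate → and ↔ using ¬ and ∨.
  \neg (\exists q\, \forall w\, (\neg J(q) \lor \neg L(q,w))) \lor (\forall w\, L(w,w))
Drive negations inward (¬∀x A ≡ ∃x ¬A, ¬∃x A ≡ ∀x ¬A, De Morgan for ∧/∨):
  (\forall q\, \exists w\, (J(q) \land L(q,w))) \lor (\forall w\, L(w,w))
Standardize variables apart so no two quantifiers bind the same name: w↦v.
  (\forall q\, \exists w\, (J(q) \land L(q,w))) \lor (\forall v\, L(v,v))
Pull the quantifiers to the front (each side's bound variable is not free in the other side):
  \forall q\, \exists w\, \forall v\, (J(q) \land L(q,w) \lor L(v,v))

\forall q\, \exists w\, \forall v\, (J(q) \land L(q,w) \lor L(v,v))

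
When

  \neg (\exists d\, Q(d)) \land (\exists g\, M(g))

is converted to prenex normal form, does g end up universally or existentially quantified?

Push ¬ through the quantifiers and connectives to reach negation normal form:
  (\forall d\, \neg Q(d)) \land (\exists g\, M(g))
Extract every quantifier outward, since the variables are now distinct and don't occur free across branches:
  \forall d\, \exists g\, (\neg Q(d) \land M(g))
The quantifier \exists g sits under an even number of negations, so it remains existential.

existential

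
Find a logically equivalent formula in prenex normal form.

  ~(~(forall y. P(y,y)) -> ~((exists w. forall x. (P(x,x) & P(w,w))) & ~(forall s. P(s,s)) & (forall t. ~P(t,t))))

exists y. exists w. forall x. exists s. forall t. (~P(y,y) & P(x,x) & P(w,w) & ~P(s,s) & ~P(t,t))

Eliminate → and ↔ using ¬ and ∨.
  ~(~~(forall y. P(y,y)) | ~((exists w. forall x. (P(x,x) & P(w,w))) & ~(forall s. P(s,s)) & (forall t. ~P(t,t))))
Move each ¬ inward, flipping quantifiers it crosses:
  (exists y. ~P(y,y)) & (exists w. forall x. (P(x,x) & P(w,w))) & (exists s. ~P(s,s)) & (forall t. ~P(t,t))
Extract every quantifier outward, since the variables are now distinct and don't occur free across branches:
  exists y. exists w. forall x. exists s. forall t. (~P(y,y) & P(x,x) & P(w,w) & ~P(s,s) & ~P(t,t))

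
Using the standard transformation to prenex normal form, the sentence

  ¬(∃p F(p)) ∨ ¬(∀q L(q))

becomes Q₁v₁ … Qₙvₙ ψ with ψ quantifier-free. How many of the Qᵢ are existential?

Drive negations inward (¬∀x A ≡ ∃x ¬A, ¬∃x A ≡ ∀x ¬A, De Morgan for ∧/∨):
  (∀p ¬F(p)) ∨ (∃q ¬L(q))
Pull the quantifiers to the front (each side's bound variable is not free in the other side):
  ∀p ∃q (¬F(p) ∨ ¬L(q))
The prefix is ∀p ∃q: 1 universal, 1 existential.

1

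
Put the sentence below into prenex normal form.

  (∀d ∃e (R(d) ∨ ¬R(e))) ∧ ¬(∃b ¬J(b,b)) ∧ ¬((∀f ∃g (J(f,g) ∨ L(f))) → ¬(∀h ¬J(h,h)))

∀d ∃e ∀b ∀f ∃g ∀h ((R(d) ∨ ¬R(e)) ∧ J(b,b) ∧ (J(f,g) ∨ L(f)) ∧ ¬J(h,h))

First replace A → B with ¬A ∨ B.
  (∀d ∃e (R(d) ∨ ¬R(e))) ∧ ¬(∃b ¬J(b,b)) ∧ ¬(¬(∀f ∃g (J(f,g) ∨ L(f))) ∨ ¬(∀h ¬J(h,h)))
Drive negations inward (¬∀x A ≡ ∃x ¬A, ¬∃x A ≡ ∀x ¬A, De Morgan for ∧/∨):
  (∀d ∃e (R(d) ∨ ¬R(e))) ∧ (∀b J(b,b)) ∧ (∀f ∃g (J(f,g) ∨ L(f))) ∧ (∀h ¬J(h,h))
All bound variables are already distinct, so no renaming is needed.
Finally move all quantifiers to the prefix:
  ∀d ∃e ∀b ∀f ∃g ∀h ((R(d) ∨ ¬R(e)) ∧ J(b,b) ∧ (J(f,g) ∨ L(f)) ∧ ¬J(h,h))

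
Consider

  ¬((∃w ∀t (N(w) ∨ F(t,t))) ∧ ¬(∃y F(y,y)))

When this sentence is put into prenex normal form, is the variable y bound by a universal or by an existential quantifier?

Drive negations inward (¬∀x A ≡ ∃x ¬A, ¬∃x A ≡ ∀x ¬A, De Morgan for ∧/∨):
  (∀w ∃t (¬N(w) ∧ ¬F(t,t))) ∨ (∃y F(y,y))
All bound variables are already distinct, so no renaming is needed.
Finally move all quantifiers to the prefix:
  ∀w ∃t ∃y (¬N(w) ∧ ¬F(t,t) ∨ F(y,y))
The quantifier ∃y sits under an even number of negations, so it remains existential.

existential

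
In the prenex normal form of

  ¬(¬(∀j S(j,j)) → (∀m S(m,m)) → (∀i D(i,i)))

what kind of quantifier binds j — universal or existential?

First replace A → B with ¬A ∨ B.
  ¬(¬¬(∀j S(j,j)) ∨ ¬(∀m S(m,m)) ∨ (∀i D(i,i)))
Move each ¬ inward, flipping quantifiers it crosses:
  (∃j ¬S(j,j)) ∧ (∀m S(m,m)) ∧ (∃i ¬D(i,i))
Extract every quantifier outward, since the variables are now distinct and don't occur free across branches:
  ∃j ∀m ∃i (¬S(j,j) ∧ S(m,m) ∧ ¬D(i,i))
The quantifier ∀j sits under an odd number of negations (counting the antecedent side of each →), so it flips to ∃j.

existential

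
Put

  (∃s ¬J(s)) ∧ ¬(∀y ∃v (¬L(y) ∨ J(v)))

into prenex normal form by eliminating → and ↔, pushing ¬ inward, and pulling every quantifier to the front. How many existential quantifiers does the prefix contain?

2

Drive negations inward (¬∀x A ≡ ∃x ¬A, ¬∃x A ≡ ∀x ¬A, De Morgan for ∧/∨):
  (∃s ¬J(s)) ∧ (∃y ∀v (L(y) ∧ ¬J(v)))
Pull the quantifiers to the front (each side's bound variable is not free in the other side):
  ∃s ∃y ∀v (¬J(s) ∧ L(y) ∧ ¬J(v))
The prefix is ∃s ∃y ∀v: 1 universal, 2 existential.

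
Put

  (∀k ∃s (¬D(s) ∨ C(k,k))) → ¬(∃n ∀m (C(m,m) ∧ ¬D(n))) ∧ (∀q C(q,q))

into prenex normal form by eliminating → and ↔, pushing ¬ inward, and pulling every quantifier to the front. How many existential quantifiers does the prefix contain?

Eliminate → and ↔ using ¬ and ∨.
  ¬(∀k ∃s (¬D(s) ∨ C(k,k))) ∨ ¬(∃n ∀m (C(m,m) ∧ ¬D(n))) ∧ (∀q C(q,q))
Move each ¬ inward, flipping quantifiers it crosses:
  (∃k ∀s (D(s) ∧ ¬C(k,k))) ∨ (∀n ∃m (¬C(m,m) ∨ D(n))) ∧ (∀q C(q,q))
Pull the quantifiers to the front (each side's bound variable is not free in the other side):
  ∃k ∀s ∀n ∃m ∀q (D(s) ∧ ¬C(k,k) ∨ (¬C(m,m) ∨ D(n)) ∧ C(q,q))
The prefix is ∃k ∀s ∀n ∃m ∀q: 3 universal, 2 existential.

2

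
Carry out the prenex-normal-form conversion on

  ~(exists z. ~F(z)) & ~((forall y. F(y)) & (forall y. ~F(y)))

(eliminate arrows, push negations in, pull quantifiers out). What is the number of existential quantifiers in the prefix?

Move each ¬ inward, flipping quantifiers it crosses:
  (forall z. F(z)) & ((exists y. ~F(y)) | (exists y. F(y)))
Give each quantifier a distinct variable: y↦b.
  (forall z. F(z)) & ((exists y. ~F(y)) | (exists b. F(b)))
Finally move all quantifiers to the prefix:
  forall z. exists y. exists b. (F(z) & (~F(y) | F(b)))
The prefix is forall z exists y exists b: 1 universal, 2 existential.

2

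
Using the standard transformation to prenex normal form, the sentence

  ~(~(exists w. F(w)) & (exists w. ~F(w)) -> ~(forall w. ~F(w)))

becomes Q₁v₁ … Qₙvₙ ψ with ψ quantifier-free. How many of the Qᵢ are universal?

Rewrite implications/biconditionals: A → B as ¬A ∨ B.
  ~(~(~(exists w. F(w)) & (exists w. ~F(w))) | ~(forall w. ~F(w)))
Move each ¬ inward, flipping quantifiers it crosses:
  (forall w. ~F(w)) & (exists w. ~F(w)) & (forall w. ~F(w))
Rename bound variables to avoid capture: w↦w1, w↦v.
  (forall w. ~F(w)) & (exists w1. ~F(w1)) & (forall v. ~F(v))
Extract every quantifier outward, since the variables are now distinct and don't occur free across branches:
  forall w. exists w1. forall v. (~F(w) & ~F(w1) & ~F(v))
The prefix is forall w exists w1 forall v: 2 universal, 1 existential.

2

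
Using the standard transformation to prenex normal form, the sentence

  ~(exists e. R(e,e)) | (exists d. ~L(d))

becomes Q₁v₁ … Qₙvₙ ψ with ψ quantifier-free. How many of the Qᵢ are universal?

Push ¬ through the quantifiers and connectives to reach negation normal form:
  (forall e. ~R(e,e)) | (exists d. ~L(d))
Extract every quantifier outward, since the variables are now distinct and don't occur free across branches:
  forall e. exists d. (~R(e,e) | ~L(d))
The prefix is forall e exists d: 1 universal, 1 existential.

1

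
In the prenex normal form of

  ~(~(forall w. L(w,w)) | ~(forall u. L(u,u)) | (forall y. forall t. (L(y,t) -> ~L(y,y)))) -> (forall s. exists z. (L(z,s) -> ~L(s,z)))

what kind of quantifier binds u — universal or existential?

existential

Eliminate → and ↔ using ¬ and ∨.
  ~~(~(forall w. L(w,w)) | ~(forall u. L(u,u)) | (forall y. forall t. (~L(y,t) | ~L(y,y)))) | (forall s. exists z. (~L(z,s) | ~L(s,z)))
Move each ¬ inward, flipping quantifiers it crosses:
  (exists w. ~L(w,w)) | (exists u. ~L(u,u)) | (forall y. forall t. (~L(y,t) | ~L(y,y))) | (forall s. exists z. (~L(z,s) | ~L(s,z)))
All bound variables are already distinct, so no renaming is needed.
Pull the quantifiers to the front (each side's bound variable is not free in the other side):
  exists w. exists u. forall y. forall t. forall s. exists z. (~L(w,w) | ~L(u,u) | ~L(y,t) | ~L(y,y) | ~L(z,s) | ~L(s,z))
The quantifier forall u sits under an odd number of negations (counting the antecedent side of each →), so it flips to exists u.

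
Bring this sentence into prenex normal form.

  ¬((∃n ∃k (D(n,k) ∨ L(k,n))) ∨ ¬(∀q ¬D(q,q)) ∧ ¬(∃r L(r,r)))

∀n ∀k ∀q ∃r (¬D(n,k) ∧ ¬L(k,n) ∧ (¬D(q,q) ∨ L(r,r)))

Push ¬ through the quantifiers and connectives to reach negation normal form:
  (∀n ∀k (¬D(n,k) ∧ ¬L(k,n))) ∧ ((∀q ¬D(q,q)) ∨ (∃r L(r,r)))
All bound variables are already distinct, so no renaming is needed.
Pull the quantifiers to the front (each side's bound variable is not free in the other side):
  ∀n ∀k ∀q ∃r (¬D(n,k) ∧ ¬L(k,n) ∧ (¬D(q,q) ∨ L(r,r)))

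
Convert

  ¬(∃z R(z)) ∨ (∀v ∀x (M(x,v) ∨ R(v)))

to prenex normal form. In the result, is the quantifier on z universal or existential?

Drive negations inward (¬∀x A ≡ ∃x ¬A, ¬∃x A ≡ ∀x ¬A, De Morgan for ∧/∨):
  (∀z ¬R(z)) ∨ (∀v ∀x (M(x,v) ∨ R(v)))
Extract every quantifier outward, since the variables are now distinct and don't occur free across branches:
  ∀z ∀v ∀x (¬R(z) ∨ M(x,v) ∨ R(v))
The quantifier ∃z sits under an odd number of negations, so it flips to ∀z.

universal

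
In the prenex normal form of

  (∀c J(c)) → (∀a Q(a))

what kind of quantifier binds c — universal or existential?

Eliminate → and ↔ using ¬ and ∨.
  ¬(∀c J(c)) ∨ (∀a Q(a))
Move each ¬ inward, flipping quantifiers it crosses:
  (∃c ¬J(c)) ∨ (∀a Q(a))
Finally move all quantifiers to the prefix:
  ∃c ∀a (¬J(c) ∨ Q(a))
The quantifier ∀c sits under an odd number of negations (counting the antecedent side of each →), so it flips to ∃c.

existential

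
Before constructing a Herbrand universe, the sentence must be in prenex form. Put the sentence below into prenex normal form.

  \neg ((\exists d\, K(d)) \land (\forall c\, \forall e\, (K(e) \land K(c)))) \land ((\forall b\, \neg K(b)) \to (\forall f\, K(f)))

First replace A → B with ¬A ∨ B.
  \neg ((\exists d\, K(d)) \land (\forall c\, \forall e\, (K(e) \land K(c)))) \land (\neg (\forall b\, \neg K(b)) \lor (\forall f\, K(f)))
Move each ¬ inward, flipping quantifiers it crosses:
  ((\forall d\, \neg K(d)) \lor (\exists c\, \exists e\, (\neg K(e) \lor \neg K(c)))) \land ((\exists b\, K(b)) \lor (\forall f\, K(f)))
Finally move all quantifiers to the prefix:
  \forall d\, \exists c\, \exists e\, \exists b\, \forall f\, ((\neg K(d) \lor \neg K(e) \lor \neg K(c)) \land (K(b) \lor K(f)))

\forall d\, \exists c\, \exists e\, \exists b\, \forall f\, ((\neg K(d) \lor \neg K(e) \lor \neg K(c)) \land (K(b) \lor K(f)))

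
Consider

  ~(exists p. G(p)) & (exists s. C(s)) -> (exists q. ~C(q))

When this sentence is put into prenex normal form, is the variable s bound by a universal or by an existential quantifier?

Rewrite implications/biconditionals: A → B as ¬A ∨ B.
  ~(~(exists p. G(p)) & (exists s. C(s))) | (exists q. ~C(q))
Move each ¬ inward, flipping quantifiers it crosses:
  (exists p. G(p)) | (forall s. ~C(s)) | (exists q. ~C(q))
All bound variables are already distinct, so no renaming is needed.
Pull the quantifiers to the front (each side's bound variable is not free in the other side):
  exists p. forall s. exists q. (G(p) | ~C(s) | ~C(q))
The quantifier exists s sits under an odd number of negations (counting the antecedent side of each →), so it flips to forall s.

universal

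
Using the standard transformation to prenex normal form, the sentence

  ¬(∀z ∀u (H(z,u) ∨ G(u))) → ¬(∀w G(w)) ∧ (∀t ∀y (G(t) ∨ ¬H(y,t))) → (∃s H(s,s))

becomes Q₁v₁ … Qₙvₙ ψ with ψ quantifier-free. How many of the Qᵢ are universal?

3

Rewrite implications/biconditionals: A → B as ¬A ∨ B.
  ¬¬(∀z ∀u (H(z,u) ∨ G(u))) ∨ ¬(¬(∀w G(w)) ∧ (∀t ∀y (G(t) ∨ ¬H(y,t)))) ∨ (∃s H(s,s))
Drive negations inward (¬∀x A ≡ ∃x ¬A, ¬∃x A ≡ ∀x ¬A, De Morgan for ∧/∨):
  (∀z ∀u (H(z,u) ∨ G(u))) ∨ (∀w G(w)) ∨ (∃t ∃y (¬G(t) ∧ H(y,t))) ∨ (∃s H(s,s))
All bound variables are already distinct, so no renaming is needed.
Pull the quantifiers to the front (each side's bound variable is not free in the other side):
  ∀z ∀u ∀w ∃t ∃y ∃s (H(z,u) ∨ G(u) ∨ G(w) ∨ ¬G(t) ∧ H(y,t) ∨ H(s,s))
The prefix is ∀z ∀u ∀w ∃t ∃y ∃s: 3 universal, 3 existential.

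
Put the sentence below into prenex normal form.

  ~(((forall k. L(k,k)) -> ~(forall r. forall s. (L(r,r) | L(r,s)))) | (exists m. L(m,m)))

Eliminate → and ↔ using ¬ and ∨.
  ~(~(forall k. L(k,k)) | ~(forall r. forall s. (L(r,r) | L(r,s))) | (exists m. L(m,m)))
Push ¬ through the quantifiers and connectives to reach negation normal form:
  (forall k. L(k,k)) & (forall r. forall s. (L(r,r) | L(r,s))) & (forall m. ~L(m,m))
All bound variables are already distinct, so no renaming is needed.
Pull the quantifiers to the front (each side's bound variable is not free in the other side):
  forall k. forall r. forall s. forall m. (L(k,k) & (L(r,r) | L(r,s)) & ~L(m,m))

forall k. forall r. forall s. forall m. (L(k,k) & (L(r,r) | L(r,s)) & ~L(m,m))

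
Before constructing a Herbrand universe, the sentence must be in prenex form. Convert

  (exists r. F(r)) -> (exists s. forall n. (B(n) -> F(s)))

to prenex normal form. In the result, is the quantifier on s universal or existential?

existential

First replace A → B with ¬A ∨ B.
  ~(exists r. F(r)) | (exists s. forall n. (~B(n) | F(s)))
Push ¬ through the quantifiers and connectives to reach negation normal form:
  (forall r. ~F(r)) | (exists s. forall n. (~B(n) | F(s)))
All bound variables are already distinct, so no renaming is needed.
Finally move all quantifiers to the prefix:
  forall r. exists s. forall n. (~F(r) | ~B(n) | F(s))
The quantifier exists s sits under an even number of negations (counting the antecedent side of each →), so it remains existential.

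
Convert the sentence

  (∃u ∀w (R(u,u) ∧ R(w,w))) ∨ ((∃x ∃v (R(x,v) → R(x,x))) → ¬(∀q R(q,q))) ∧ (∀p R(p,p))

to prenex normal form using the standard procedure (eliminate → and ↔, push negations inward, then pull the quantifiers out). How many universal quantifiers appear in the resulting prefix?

4

Eliminate → and ↔ using ¬ and ∨.
  (∃u ∀w (R(u,u) ∧ R(w,w))) ∨ (¬(∃x ∃v (¬R(x,v) ∨ R(x,x))) ∨ ¬(∀q R(q,q))) ∧ (∀p R(p,p))
Drive negations inward (¬∀x A ≡ ∃x ¬A, ¬∃x A ≡ ∀x ¬A, De Morgan for ∧/∨):
  (∃u ∀w (R(u,u) ∧ R(w,w))) ∨ ((∀x ∀v (R(x,v) ∧ ¬R(x,x))) ∨ (∃q ¬R(q,q))) ∧ (∀p R(p,p))
All bound variables are already distinct, so no renaming is needed.
Pull the quantifiers to the front (each side's bound variable is not free in the other side):
  ∃u ∀w ∀x ∀v ∃q ∀p (R(u,u) ∧ R(w,w) ∨ (R(x,v) ∧ ¬R(x,x) ∨ ¬R(q,q)) ∧ R(p,p))
The prefix is ∃u ∀w ∀x ∀v ∃q ∀p: 4 universal, 2 existential.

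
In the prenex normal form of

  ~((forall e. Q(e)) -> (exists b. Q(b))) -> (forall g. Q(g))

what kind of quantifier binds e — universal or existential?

existential

First replace A → B with ¬A ∨ B.
  ~~(~(forall e. Q(e)) | (exists b. Q(b))) | (forall g. Q(g))
Drive negations inward (¬∀x A ≡ ∃x ¬A, ¬∃x A ≡ ∀x ¬A, De Morgan for ∧/∨):
  (exists e. ~Q(e)) | (exists b. Q(b)) | (forall g. Q(g))
All bound variables are already distinct, so no renaming is needed.
Extract every quantifier outward, since the variables are now distinct and don't occur free across branches:
  exists e. exists b. forall g. (~Q(e) | Q(b) | Q(g))
The quantifier forall e sits under an odd number of negations (counting the antecedent side of each →), so it flips to exists e.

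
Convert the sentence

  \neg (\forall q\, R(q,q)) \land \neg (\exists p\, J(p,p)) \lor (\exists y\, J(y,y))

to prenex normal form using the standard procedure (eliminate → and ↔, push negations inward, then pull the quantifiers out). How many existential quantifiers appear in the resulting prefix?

2

Push ¬ through the quantifiers and connectives to reach negation normal form:
  (\exists q\, \neg R(q,q)) \land (\forall p\, \neg J(p,p)) \lor (\exists y\, J(y,y))
Finally move all quantifiers to the prefix:
  \exists q\, \forall p\, \exists y\, (\neg R(q,q) \land \neg J(p,p) \lor J(y,y))
The prefix is \exists q \forall p \exists y: 1 universal, 2 existential.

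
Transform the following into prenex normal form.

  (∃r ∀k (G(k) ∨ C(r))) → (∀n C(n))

∀r ∃k ∀n (¬G(k) ∧ ¬C(r) ∨ C(n))

Eliminate → and ↔ using ¬ and ∨.
  ¬(∃r ∀k (G(k) ∨ C(r))) ∨ (∀n C(n))
Drive negations inward (¬∀x A ≡ ∃x ¬A, ¬∃x A ≡ ∀x ¬A, De Morgan for ∧/∨):
  (∀r ∃k (¬G(k) ∧ ¬C(r))) ∨ (∀n C(n))
All bound variables are already distinct, so no renaming is needed.
Extract every quantifier outward, since the variables are now distinct and don't occur free across branches:
  ∀r ∃k ∀n (¬G(k) ∧ ¬C(r) ∨ C(n))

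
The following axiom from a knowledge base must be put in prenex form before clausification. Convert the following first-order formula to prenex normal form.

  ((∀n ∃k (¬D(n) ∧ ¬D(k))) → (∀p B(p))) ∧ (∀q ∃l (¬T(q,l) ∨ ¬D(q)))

Rewrite implications/biconditionals: A → B as ¬A ∨ B.
  (¬(∀n ∃k (¬D(n) ∧ ¬D(k))) ∨ (∀p B(p))) ∧ (∀q ∃l (¬T(q,l) ∨ ¬D(q)))
Drive negations inward (¬∀x A ≡ ∃x ¬A, ¬∃x A ≡ ∀x ¬A, De Morgan for ∧/∨):
  ((∃n ∀k (D(n) ∨ D(k))) ∨ (∀p B(p))) ∧ (∀q ∃l (¬T(q,l) ∨ ¬D(q)))
All bound variables are already distinct, so no renaming is needed.
Extract every quantifier outward, since the variables are now distinct and don't occur free across branches:
  ∃n ∀k ∀p ∀q ∃l ((D(n) ∨ D(k) ∨ B(p)) ∧ (¬T(q,l) ∨ ¬D(q)))

∃n ∀k ∀p ∀q ∃l ((D(n) ∨ D(k) ∨ B(p)) ∧ (¬T(q,l) ∨ ¬D(q)))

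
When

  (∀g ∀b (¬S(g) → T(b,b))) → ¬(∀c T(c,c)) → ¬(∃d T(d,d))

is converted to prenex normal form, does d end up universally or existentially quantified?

universal

First replace A → B with ¬A ∨ B.
  ¬(∀g ∀b (¬¬S(g) ∨ T(b,b))) ∨ ¬¬(∀c T(c,c)) ∨ ¬(∃d T(d,d))
Push ¬ through the quantifiers and connectives to reach negation normal form:
  (∃g ∃b (¬S(g) ∧ ¬T(b,b))) ∨ (∀c T(c,c)) ∨ (∀d ¬T(d,d))
All bound variables are already distinct, so no renaming is needed.
Extract every quantifier outward, since the variables are now distinct and don't occur free across branches:
  ∃g ∃b ∀c ∀d (¬S(g) ∧ ¬T(b,b) ∨ T(c,c) ∨ ¬T(d,d))
The quantifier ∃d sits under an odd number of negations (counting the antecedent side of each →), so it flips to ∀d.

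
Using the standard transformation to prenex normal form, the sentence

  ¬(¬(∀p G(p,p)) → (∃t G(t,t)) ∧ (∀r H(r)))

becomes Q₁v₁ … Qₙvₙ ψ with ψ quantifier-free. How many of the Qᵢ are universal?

Eliminate → and ↔ using ¬ and ∨.
  ¬(¬¬(∀p G(p,p)) ∨ (∃t G(t,t)) ∧ (∀r H(r)))
Push ¬ through the quantifiers and connectives to reach negation normal form:
  (∃p ¬G(p,p)) ∧ ((∀t ¬G(t,t)) ∨ (∃r ¬H(r)))
All bound variables are already distinct, so no renaming is needed.
Extract every quantifier outward, since the variables are now distinct and don't occur free across branches:
  ∃p ∀t ∃r (¬G(p,p) ∧ (¬G(t,t) ∨ ¬H(r)))
The prefix is ∃p ∀t ∃r: 1 universal, 2 existential.

1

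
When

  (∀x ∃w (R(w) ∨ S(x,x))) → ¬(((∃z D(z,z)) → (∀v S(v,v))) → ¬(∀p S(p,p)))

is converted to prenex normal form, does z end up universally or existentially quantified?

Eliminate → and ↔ using ¬ and ∨.
  ¬(∀x ∃w (R(w) ∨ S(x,x))) ∨ ¬(¬(¬(∃z D(z,z)) ∨ (∀v S(v,v))) ∨ ¬(∀p S(p,p)))
Drive negations inward (¬∀x A ≡ ∃x ¬A, ¬∃x A ≡ ∀x ¬A, De Morgan for ∧/∨):
  (∃x ∀w (¬R(w) ∧ ¬S(x,x))) ∨ ((∀z ¬D(z,z)) ∨ (∀v S(v,v))) ∧ (∀p S(p,p))
Extract every quantifier outward, since the variables are now distinct and don't occur free across branches:
  ∃x ∀w ∀z ∀v ∀p (¬R(w) ∧ ¬S(x,x) ∨ (¬D(z,z) ∨ S(v,v)) ∧ S(p,p))
The quantifier ∃z sits under an odd number of negations (counting the antecedent side of each →), so it flips to ∀z.

universal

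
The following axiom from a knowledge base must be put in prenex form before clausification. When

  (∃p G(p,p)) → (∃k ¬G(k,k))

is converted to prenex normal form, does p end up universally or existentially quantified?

universal

First replace A → B with ¬A ∨ B.
  ¬(∃p G(p,p)) ∨ (∃k ¬G(k,k))
Move each ¬ inward, flipping quantifiers it crosses:
  (∀p ¬G(p,p)) ∨ (∃k ¬G(k,k))
All bound variables are already distinct, so no renaming is needed.
Finally move all quantifiers to the prefix:
  ∀p ∃k (¬G(p,p) ∨ ¬G(k,k))
The quantifier ∃p sits under an odd number of negations (counting the antecedent side of each →), so it flips to ∀p.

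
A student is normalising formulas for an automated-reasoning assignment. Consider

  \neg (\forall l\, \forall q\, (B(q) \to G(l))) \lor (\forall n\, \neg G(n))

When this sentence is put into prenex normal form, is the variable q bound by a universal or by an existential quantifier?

Eliminate → and ↔ using ¬ and ∨.
  \neg (\forall l\, \forall q\, (\neg B(q) \lor G(l))) \lor (\forall n\, \neg G(n))
Push ¬ through the quantifiers and connectives to reach negation normal form:
  (\exists l\, \exists q\, (B(q) \land \neg G(l))) \lor (\forall n\, \neg G(n))
Extract every quantifier outward, since the variables are now distinct and don't occur free across branches:
  \exists l\, \exists q\, \forall n\, (B(q) \land \neg G(l) \lor \neg G(n))
The quantifier \forall q sits under an odd number of negations (counting the antecedent side of each →), so it flips to \exists q.

existential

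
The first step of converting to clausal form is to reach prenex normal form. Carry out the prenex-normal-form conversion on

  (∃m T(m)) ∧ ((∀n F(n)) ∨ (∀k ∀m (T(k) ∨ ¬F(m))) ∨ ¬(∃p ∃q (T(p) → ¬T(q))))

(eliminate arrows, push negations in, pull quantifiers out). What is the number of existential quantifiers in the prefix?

Rewrite implications/biconditionals: A → B as ¬A ∨ B.
  (∃m T(m)) ∧ ((∀n F(n)) ∨ (∀k ∀m (T(k) ∨ ¬F(m))) ∨ ¬(∃p ∃q (¬T(p) ∨ ¬T(q))))
Move each ¬ inward, flipping quantifiers it crosses:
  (∃m T(m)) ∧ ((∀n F(n)) ∨ (∀k ∀m (T(k) ∨ ¬F(m))) ∨ (∀p ∀q (T(p) ∧ T(q))))
Give each quantifier a distinct variable: m↦z.
  (∃m T(m)) ∧ ((∀n F(n)) ∨ (∀k ∀z (T(k) ∨ ¬F(z))) ∨ (∀p ∀q (T(p) ∧ T(q))))
Pull the quantifiers to the front (each side's bound variable is not free in the other side):
  ∃m ∀n ∀k ∀z ∀p ∀q (T(m) ∧ (F(n) ∨ T(k) ∨ ¬F(z) ∨ T(p) ∧ T(q)))
The prefix is ∃m ∀n ∀k ∀z ∀p ∀q: 5 universal, 1 existential.

1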